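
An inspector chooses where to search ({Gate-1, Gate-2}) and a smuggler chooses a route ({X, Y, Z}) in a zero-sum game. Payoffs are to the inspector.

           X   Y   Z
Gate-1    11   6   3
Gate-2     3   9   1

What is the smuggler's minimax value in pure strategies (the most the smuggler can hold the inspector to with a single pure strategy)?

3

Column maxima: X → 11, Y → 9, Z → 3.
The smallest of these is 3.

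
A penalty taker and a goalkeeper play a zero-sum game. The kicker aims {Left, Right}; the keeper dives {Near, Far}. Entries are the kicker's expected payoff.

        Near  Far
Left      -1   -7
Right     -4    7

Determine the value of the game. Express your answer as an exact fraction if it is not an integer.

Row minima: Left → -7, Right → -4; maximin = -4.
Column maxima: Near → -1, Far → 7; minimax = -1.
-4 ≠ -1, so there is no saddle point; optimal play is mixed.
Let the kicker play Left with probability p. Expected payoff against Near: (-1)p + (-4)(1−p) = 3p − 4; against Far: (-7)p + 7(1−p) = −14p + 7.
Setting these equal: 3p − 4 = −14p + 7 ⇒ 17p = 11 ⇒ p = 11/17, and the value is (3)·(11/17) − 4 = -35/17.
For the keeper: with q = P(Near), equating Left's and Right's payoffs gives 6q − 7 = −11q + 7 ⇒ q = 14/17.

-35/17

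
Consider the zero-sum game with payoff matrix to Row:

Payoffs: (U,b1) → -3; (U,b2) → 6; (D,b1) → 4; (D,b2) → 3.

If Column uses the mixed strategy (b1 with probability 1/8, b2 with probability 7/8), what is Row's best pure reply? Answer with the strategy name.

U

Expected payoff of U: (1/8)·(-3) + (7/8)·6 = 39/8.
Expected payoff of D: (1/8)·4 + (7/8)·3 = 25/8.
The largest is 39/8, so Row's best response is U.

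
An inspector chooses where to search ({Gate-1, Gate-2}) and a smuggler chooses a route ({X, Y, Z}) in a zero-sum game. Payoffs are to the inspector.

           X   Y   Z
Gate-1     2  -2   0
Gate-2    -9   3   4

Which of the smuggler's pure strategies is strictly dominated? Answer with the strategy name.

Y holds the inspector's payoff strictly below Z in every row: -2 < 0, 3 < 4.
So Z is strictly dominated for the smuggler.

Z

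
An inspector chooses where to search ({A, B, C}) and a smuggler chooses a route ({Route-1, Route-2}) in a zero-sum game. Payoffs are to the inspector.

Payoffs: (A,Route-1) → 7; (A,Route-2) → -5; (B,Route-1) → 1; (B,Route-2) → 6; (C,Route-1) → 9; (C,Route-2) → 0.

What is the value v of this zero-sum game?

Row minima: A → -5, B → 1, C → 0; maximin = 1.
Column maxima: Route-1 → 9, Route-2 → 6; minimax = 6.
1 ≠ 6, so there is no saddle point; optimal play is mixed.
A is strictly dominated by C, so the inspector never plays it.
On the remaining 2×2 (B, C vs Route-1, Route-2):
Let the inspector play B with probability p. Expected payoff against Route-1: 1p + 9(1−p) = −8p + 9; against Route-2: 6p + 0(1−p) = 6p.
Setting these equal: −8p + 9 = 6p ⇒ −14p = -9 ⇒ p = 9/14, and the value is (-8)·(9/14) + 9 = 27/7.
For the smuggler: with q = P(Route-1), equating B's and C's payoffs gives −5q + 6 = 9q ⇒ q = 3/7.

27/7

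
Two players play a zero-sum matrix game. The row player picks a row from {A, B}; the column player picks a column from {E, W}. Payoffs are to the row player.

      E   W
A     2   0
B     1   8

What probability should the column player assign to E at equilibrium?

8/9

Row minima: A → 0, B → 1; maximin = 1.
Column maxima: E → 2, W → 8; minimax = 2.
1 ≠ 2, so there is no saddle point; optimal play is mixed.
Let the row player play A with probability p. Expected payoff against E: 2p + 1(1−p) = p + 1; against W: 0p + 8(1−p) = −8p + 8.
Setting these equal: p + 1 = −8p + 8 ⇒ 9p = 7 ⇒ p = 7/9, and the value is (1)·(7/9) + 1 = 16/9.
For the column player: with q = P(E), equating A's and B's payoffs gives 2q = −7q + 8 ⇒ q = 8/9.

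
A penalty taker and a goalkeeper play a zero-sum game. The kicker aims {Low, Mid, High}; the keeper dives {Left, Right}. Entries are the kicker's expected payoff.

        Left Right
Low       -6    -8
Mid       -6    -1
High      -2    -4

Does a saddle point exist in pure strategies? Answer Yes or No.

Row minima: Low → -8, Mid → -6, High → -4; maximin = -4.
Column maxima: Left → -2, Right → -1; minimax = -2.
-4 ≠ -2, so no pure-strategy equilibrium exists.

No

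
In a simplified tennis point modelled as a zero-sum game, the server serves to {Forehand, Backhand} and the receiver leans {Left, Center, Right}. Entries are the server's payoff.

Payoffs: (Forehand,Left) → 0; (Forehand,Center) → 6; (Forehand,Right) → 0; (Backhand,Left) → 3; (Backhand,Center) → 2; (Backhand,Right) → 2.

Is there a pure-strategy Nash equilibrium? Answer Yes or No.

Row minima: Forehand → 0, Backhand → 2; maximin = 2.
Column maxima: Left → 3, Center → 6, Right → 2; minimax = 2.
maximin = minimax = 2, so a saddle point exists.

Yes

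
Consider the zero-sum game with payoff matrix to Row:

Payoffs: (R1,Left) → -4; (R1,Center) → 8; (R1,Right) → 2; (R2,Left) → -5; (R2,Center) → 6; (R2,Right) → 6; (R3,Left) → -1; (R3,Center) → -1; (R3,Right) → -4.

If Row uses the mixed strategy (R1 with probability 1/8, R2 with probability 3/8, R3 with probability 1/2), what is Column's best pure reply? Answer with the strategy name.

If Column plays Left, Row's expected payoff is (1/8)·(-4) + (3/8)·(-5) + (1/2)·(-1) = -23/8.
If Column plays Center, Row's expected payoff is (1/8)·8 + (3/8)·6 + (1/2)·(-1) = 11/4.
If Column plays Right, Row's expected payoff is (1/8)·2 + (3/8)·6 + (1/2)·(-4) = 1/2.
Column minimizes Row's payoff; the smallest is -23/8, so the best response is Left.

Left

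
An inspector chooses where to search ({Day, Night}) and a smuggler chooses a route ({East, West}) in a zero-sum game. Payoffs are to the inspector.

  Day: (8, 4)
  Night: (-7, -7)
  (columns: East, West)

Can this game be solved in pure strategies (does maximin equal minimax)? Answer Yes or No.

Row minima: Day → 4, Night → -7; maximin = 4.
Column maxima: East → 8, West → 4; minimax = 4.
maximin = minimax = 4, so a saddle point exists.

Yes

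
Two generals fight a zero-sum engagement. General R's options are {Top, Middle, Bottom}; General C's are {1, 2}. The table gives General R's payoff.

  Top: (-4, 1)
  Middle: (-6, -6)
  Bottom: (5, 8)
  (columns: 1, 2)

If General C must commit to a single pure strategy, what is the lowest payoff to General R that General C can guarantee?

Column maxima: 1 → 5, 2 → 8.
The smallest of these is 5.

5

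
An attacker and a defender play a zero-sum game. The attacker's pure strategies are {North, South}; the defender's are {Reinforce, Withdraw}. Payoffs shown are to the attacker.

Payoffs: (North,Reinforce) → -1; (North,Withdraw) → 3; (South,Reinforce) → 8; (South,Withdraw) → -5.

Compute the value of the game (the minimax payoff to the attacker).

Row minima: North → -1, South → -5; maximin = -1.
Column maxima: Reinforce → 8, Withdraw → 3; minimax = 3.
-1 ≠ 3, so there is no saddle point; optimal play is mixed.
Let the attacker play North with probability p. Expected payoff against Reinforce: (-1)p + 8(1−p) = −9p + 8; against Withdraw: 3p + (-5)(1−p) = 8p − 5.
Setting these equal: −9p + 8 = 8p − 5 ⇒ −17p = -13 ⇒ p = 13/17, and the value is (-9)·(13/17) + 8 = 19/17.
For the defender: with q = P(Reinforce), equating North's and South's payoffs gives −4q + 3 = 13q − 5 ⇒ q = 8/17.

19/17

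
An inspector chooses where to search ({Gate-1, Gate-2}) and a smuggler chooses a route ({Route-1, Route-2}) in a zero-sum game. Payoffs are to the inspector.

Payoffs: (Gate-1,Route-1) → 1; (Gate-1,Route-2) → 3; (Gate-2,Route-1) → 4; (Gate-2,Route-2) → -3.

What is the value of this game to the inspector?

5/3

Row minima: Gate-1 → 1, Gate-2 → -3; maximin = 1.
Column maxima: Route-1 → 4, Route-2 → 3; minimax = 3.
1 ≠ 3, so there is no saddle point; optimal play is mixed.
Let the inspector play Gate-1 with probability p. Expected payoff against Route-1: 1p + 4(1−p) = −3p + 4; against Route-2: 3p + (-3)(1−p) = 6p − 3.
Setting these equal: −3p + 4 = 6p − 3 ⇒ −9p = -7 ⇒ p = 7/9, and the value is (-3)·(7/9) + 4 = 5/3.
For the smuggler: with q = P(Route-1), equating Gate-1's and Gate-2's payoffs gives −2q + 3 = 7q − 3 ⇒ q = 2/3.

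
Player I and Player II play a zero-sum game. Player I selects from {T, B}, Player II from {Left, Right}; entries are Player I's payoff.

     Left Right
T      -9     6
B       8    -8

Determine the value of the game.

Row minima: T → -9, B → -8; maximin = -8.
Column maxima: Left → 8, Right → 6; minimax = 6.
-8 ≠ 6, so there is no saddle point; optimal play is mixed.
Let Player I play T with probability p. Expected payoff against Left: (-9)p + 8(1−p) = −17p + 8; against Right: 6p + (-8)(1−p) = 14p − 8.
Setting these equal: −17p + 8 = 14p − 8 ⇒ −31p = -16 ⇒ p = 16/31, and the value is (-17)·(16/31) + 8 = -24/31.
For Player II: with q = P(Left), equating T's and B's payoffs gives −15q + 6 = 16q − 8 ⇒ q = 14/31.

-24/31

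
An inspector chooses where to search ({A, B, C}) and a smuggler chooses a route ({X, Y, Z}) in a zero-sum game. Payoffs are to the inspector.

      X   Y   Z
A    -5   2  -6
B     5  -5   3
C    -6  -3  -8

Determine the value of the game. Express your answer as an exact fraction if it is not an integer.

Row minima: A → -6, B → -5, C → -8; maximin = -5.
Column maxima: X → 5, Y → 2, Z → 3; minimax = 2.
-5 ≠ 2, so there is no saddle point; optimal play is mixed.
C is strictly dominated by A, so the inspector never plays it.
X is strictly dominated by Z (it gives the inspector strictly more in every row), so the smuggler never plays it.
On the remaining 2×2 (A, B vs Y, Z):
Let the inspector play A with probability p. Expected payoff against Y: 2p + (-5)(1−p) = 7p − 5; against Z: (-6)p + 3(1−p) = −9p + 3.
Setting these equal: 7p − 5 = −9p + 3 ⇒ 16p = 8 ⇒ p = 1/2, and the value is (7)·(1/2) − 5 = -3/2.
For the smuggler: with q = P(Y), equating A's and B's payoffs gives 8q − 6 = −8q + 3 ⇒ q = 9/16.

-3/2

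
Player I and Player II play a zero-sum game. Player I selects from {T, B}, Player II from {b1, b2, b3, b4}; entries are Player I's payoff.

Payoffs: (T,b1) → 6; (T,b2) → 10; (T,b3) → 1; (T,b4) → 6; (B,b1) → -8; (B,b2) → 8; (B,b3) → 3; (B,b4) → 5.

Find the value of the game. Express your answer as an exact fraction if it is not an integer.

Row minima: T → 1, B → -8; maximin = 1.
Column maxima: b1 → 6, b2 → 10, b3 → 3, b4 → 6; minimax = 3.
1 ≠ 3, so there is no saddle point; optimal play is mixed.
b2 is strictly dominated by b1 (it gives Player I strictly more in every row), so Player II never plays it.
b4 is strictly dominated by b3 (it gives Player I strictly more in every row), so Player II never plays it.
On the remaining 2×2 (T, B vs b1, b3):
Let Player I play T with probability p. Expected payoff against b1: 6p + (-8)(1−p) = 14p − 8; against b3: 1p + 3(1−p) = −2p + 3.
Setting these equal: 14p − 8 = −2p + 3 ⇒ 16p = 11 ⇒ p = 11/16, and the value is (14)·(11/16) − 8 = 13/8.
For Player II: with q = P(b1), equating T's and B's payoffs gives 5q + 1 = −11q + 3 ⇒ q = 1/8.

13/8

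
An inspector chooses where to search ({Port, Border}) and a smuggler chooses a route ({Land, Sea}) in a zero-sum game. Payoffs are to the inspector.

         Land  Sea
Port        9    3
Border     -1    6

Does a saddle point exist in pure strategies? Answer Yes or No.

Row minima: Port → 3, Border → -1; maximin = 3.
Column maxima: Land → 9, Sea → 6; minimax = 6.
3 ≠ 6, so no pure-strategy equilibrium exists.

No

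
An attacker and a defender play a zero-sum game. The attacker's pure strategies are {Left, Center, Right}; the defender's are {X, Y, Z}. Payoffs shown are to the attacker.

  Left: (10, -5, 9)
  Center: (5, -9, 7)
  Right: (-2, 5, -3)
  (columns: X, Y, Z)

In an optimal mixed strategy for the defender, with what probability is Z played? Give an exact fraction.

5/11

Row minima: Left → -5, Center → -9, Right → -3; maximin = -3.
Column maxima: X → 10, Y → 5, Z → 9; minimax = 5.
-3 ≠ 5, so there is no saddle point; optimal play is mixed.
Center is strictly dominated by Left, so the attacker never plays it.
With Center eliminated, X is strictly dominated by Z (it gives the attacker strictly more in every remaining row), so the defender never plays it.
On the remaining 2×2 (Left, Right vs Y, Z):
Let the attacker play Left with probability p. Expected payoff against Y: (-5)p + 5(1−p) = −10p + 5; against Z: 9p + (-3)(1−p) = 12p − 3.
Setting these equal: −10p + 5 = 12p − 3 ⇒ −22p = -8 ⇒ p = 4/11, and the value is (-10)·(4/11) + 5 = 15/11.
For the defender: with q = P(Y), equating Left's and Right's payoffs gives −14q + 9 = 8q − 3 ⇒ q = 6/11.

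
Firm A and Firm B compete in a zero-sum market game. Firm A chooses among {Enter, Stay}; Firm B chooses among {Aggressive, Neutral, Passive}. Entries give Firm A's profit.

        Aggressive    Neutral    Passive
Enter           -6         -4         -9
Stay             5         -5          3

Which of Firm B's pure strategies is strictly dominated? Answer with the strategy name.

Passive holds Firm A's payoff strictly below Aggressive in every row: -9 < -6, 3 < 5.
So Aggressive is strictly dominated for Firm B.

Aggressive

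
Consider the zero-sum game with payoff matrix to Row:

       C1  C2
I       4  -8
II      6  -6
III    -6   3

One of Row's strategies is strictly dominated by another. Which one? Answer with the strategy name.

I

II gives a strictly higher payoff than I against every column: 6 > 4, -6 > -8.
So I is strictly dominated and Row never plays it.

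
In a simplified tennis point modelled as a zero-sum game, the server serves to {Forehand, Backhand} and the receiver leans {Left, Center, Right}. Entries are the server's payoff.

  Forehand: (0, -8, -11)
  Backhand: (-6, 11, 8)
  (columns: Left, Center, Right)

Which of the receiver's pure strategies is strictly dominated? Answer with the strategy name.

Center

Right holds the server's payoff strictly below Center in every row: -11 < -8, 8 < 11.
So Center is strictly dominated for the receiver.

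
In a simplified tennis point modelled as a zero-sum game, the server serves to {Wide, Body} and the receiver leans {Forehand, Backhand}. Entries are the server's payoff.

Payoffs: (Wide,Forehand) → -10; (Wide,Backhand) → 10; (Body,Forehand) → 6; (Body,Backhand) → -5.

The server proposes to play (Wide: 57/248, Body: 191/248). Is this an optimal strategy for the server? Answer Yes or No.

No

Against Forehand this mix gives (57/248)·(-10) + (191/248)·6 = 72/31.
Against Backhand this mix gives (57/248)·10 + (191/248)·(-5) = -385/248.
The receiver will play Backhand, holding the server to -385/248. Shifting weight toward the row that does better against Backhand would raise this floor (the equalizing mix achieves 10/31 against both Backhand and Forehand), so the proposed strategy is not optimal.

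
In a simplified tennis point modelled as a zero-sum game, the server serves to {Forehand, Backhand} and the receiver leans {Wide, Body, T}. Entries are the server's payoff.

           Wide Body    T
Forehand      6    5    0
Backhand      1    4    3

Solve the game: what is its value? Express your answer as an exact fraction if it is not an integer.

Row minima: Forehand → 0, Backhand → 1; maximin = 1.
Column maxima: Wide → 6, Body → 5, T → 3; minimax = 3.
1 ≠ 3, so there is no saddle point; optimal play is mixed.
Body is strictly dominated by T (it gives the server strictly more in every row), so the receiver never plays it.
On the remaining 2×2 (Forehand, Backhand vs Wide, T):
Let the server play Forehand with probability p. Expected payoff against Wide: 6p + 1(1−p) = 5p + 1; against T: 0p + 3(1−p) = −3p + 3.
Setting these equal: 5p + 1 = −3p + 3 ⇒ 8p = 2 ⇒ p = 1/4, and the value is (5)·(1/4) + 1 = 9/4.
For the receiver: with q = P(Wide), equating Forehand's and Backhand's payoffs gives 6q = −2q + 3 ⇒ q = 3/8.

9/4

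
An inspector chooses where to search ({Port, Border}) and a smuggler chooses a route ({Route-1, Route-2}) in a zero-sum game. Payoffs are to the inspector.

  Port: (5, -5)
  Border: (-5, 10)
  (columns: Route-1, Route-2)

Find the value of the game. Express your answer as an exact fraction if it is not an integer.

1

Row minima: Port → -5, Border → -5; maximin = -5.
Column maxima: Route-1 → 5, Route-2 → 10; minimax = 5.
-5 ≠ 5, so there is no saddle point; optimal play is mixed.
Let the inspector play Port with probability p. Expected payoff against Route-1: 5p + (-5)(1−p) = 10p − 5; against Route-2: (-5)p + 10(1−p) = −15p + 10.
Setting these equal: 10p − 5 = −15p + 10 ⇒ 25p = 15 ⇒ p = 3/5, and the value is (10)·(3/5) − 5 = 1.
For the smuggler: with q = P(Route-1), equating Port's and Border's payoffs gives 10q − 5 = −15q + 10 ⇒ q = 3/5.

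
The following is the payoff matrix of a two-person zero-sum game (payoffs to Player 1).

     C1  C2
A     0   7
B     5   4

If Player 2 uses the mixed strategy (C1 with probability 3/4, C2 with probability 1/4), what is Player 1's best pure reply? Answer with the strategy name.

B

Expected payoff of A: (3/4)·0 + (1/4)·7 = 7/4.
Expected payoff of B: (3/4)·5 + (1/4)·4 = 19/4.
The largest is 19/4, so Player 1's best response is B.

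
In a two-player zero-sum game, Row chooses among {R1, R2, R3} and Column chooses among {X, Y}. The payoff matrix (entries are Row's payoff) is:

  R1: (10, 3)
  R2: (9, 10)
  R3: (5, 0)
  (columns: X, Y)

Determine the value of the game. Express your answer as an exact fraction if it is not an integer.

73/8

Row minima: R1 → 3, R2 → 9, R3 → 0; maximin = 9.
Column maxima: X → 10, Y → 10; minimax = 10.
9 ≠ 10, so there is no saddle point; optimal play is mixed.
R3 is strictly dominated by R1, so Row never plays it.
On the remaining 2×2 (R1, R2 vs X, Y):
Let Row play R1 with probability p. Expected payoff against X: 10p + 9(1−p) = p + 9; against Y: 3p + 10(1−p) = −7p + 10.
Setting these equal: p + 9 = −7p + 10 ⇒ 8p = 1 ⇒ p = 1/8, and the value is (1)·(1/8) + 9 = 73/8.
For Column: with q = P(X), equating R1's and R2's payoffs gives 7q + 3 = −q + 10 ⇒ q = 7/8.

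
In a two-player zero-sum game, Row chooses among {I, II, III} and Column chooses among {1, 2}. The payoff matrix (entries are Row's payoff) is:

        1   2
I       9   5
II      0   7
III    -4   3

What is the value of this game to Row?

63/11

Row minima: I → 5, II → 0, III → -4; maximin = 5.
Column maxima: 1 → 9, 2 → 7; minimax = 7.
5 ≠ 7, so there is no saddle point; optimal play is mixed.
III is strictly dominated by I, so Row never plays it.
On the remaining 2×2 (I, II vs 1, 2):
Let Row play I with probability p. Expected payoff against 1: 9p + 0(1−p) = 9p; against 2: 5p + 7(1−p) = −2p + 7.
Setting these equal: 9p = −2p + 7 ⇒ 11p = 7 ⇒ p = 7/11, and the value is (9)·(7/11) = 63/11.
For Column: with q = P(1), equating I's and II's payoffs gives 4q + 5 = −7q + 7 ⇒ q = 2/11.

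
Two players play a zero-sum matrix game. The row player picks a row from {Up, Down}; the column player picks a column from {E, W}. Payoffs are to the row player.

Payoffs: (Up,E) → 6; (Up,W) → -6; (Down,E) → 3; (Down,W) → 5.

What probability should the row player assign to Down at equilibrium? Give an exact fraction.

Row minima: Up → -6, Down → 3; maximin = 3.
Column maxima: E → 6, W → 5; minimax = 5.
3 ≠ 5, so there is no saddle point; optimal play is mixed.
Let the row player play Up with probability p. Expected payoff against E: 6p + 3(1−p) = 3p + 3; against W: (-6)p + 5(1−p) = −11p + 5.
Setting these equal: 3p + 3 = −11p + 5 ⇒ 14p = 2 ⇒ p = 1/7, and the value is (3)·(1/7) + 3 = 24/7.
For the column player: with q = P(E), equating Up's and Down's payoffs gives 12q − 6 = −2q + 5 ⇒ q = 11/14.

6/7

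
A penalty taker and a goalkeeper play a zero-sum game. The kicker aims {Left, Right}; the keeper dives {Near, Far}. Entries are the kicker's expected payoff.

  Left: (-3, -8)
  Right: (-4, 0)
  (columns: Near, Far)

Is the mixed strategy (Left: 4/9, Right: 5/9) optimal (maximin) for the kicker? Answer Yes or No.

Against Near this mix gives (4/9)·(-3) + (5/9)·(-4) = -32/9.
Against Far this mix gives (4/9)·(-8) + (5/9)·0 = -32/9.
All of the keeper's active replies (Near, Far) yield -32/9, and no column does worse for the kicker. The mix makes the keeper indifferent and guarantees -32/9, so it is optimal.

Yes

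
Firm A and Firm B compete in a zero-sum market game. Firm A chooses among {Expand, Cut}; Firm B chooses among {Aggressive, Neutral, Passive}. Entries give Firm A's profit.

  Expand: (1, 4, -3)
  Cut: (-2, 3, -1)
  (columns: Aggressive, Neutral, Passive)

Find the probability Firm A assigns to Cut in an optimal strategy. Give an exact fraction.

Row minima: Expand → -3, Cut → -2; maximin = -2.
Column maxima: Aggressive → 1, Neutral → 4, Passive → -1; minimax = -1.
-2 ≠ -1, so there is no saddle point; optimal play is mixed.
Neutral is strictly dominated by Aggressive (it gives Firm A strictly more in every row), so Firm B never plays it.
On the remaining 2×2 (Expand, Cut vs Aggressive, Passive):
Let Firm A play Expand with probability p. Expected payoff against Aggressive: 1p + (-2)(1−p) = 3p − 2; against Passive: (-3)p + (-1)(1−p) = −2p − 1.
Setting these equal: 3p − 2 = −2p − 1 ⇒ 5p = 1 ⇒ p = 1/5, and the value is (3)·(1/5) − 2 = -7/5.
For Firm B: with q = P(Aggressive), equating Expand's and Cut's payoffs gives 4q − 3 = −q − 1 ⇒ q = 2/5.

4/5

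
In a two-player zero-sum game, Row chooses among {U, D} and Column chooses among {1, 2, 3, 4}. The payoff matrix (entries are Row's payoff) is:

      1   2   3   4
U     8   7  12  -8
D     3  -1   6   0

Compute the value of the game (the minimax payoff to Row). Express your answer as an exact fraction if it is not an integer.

Row minima: U → -8, D → -1; maximin = -1.
Column maxima: 1 → 8, 2 → 7, 3 → 12, 4 → 0; minimax = 0.
-1 ≠ 0, so there is no saddle point; optimal play is mixed.
1 is strictly dominated by 2 (it gives Row strictly more in every row), so Column never plays it.
3 is strictly dominated by 2 (it gives Row strictly more in every row), so Column never plays it.
On the remaining 2×2 (U, D vs 2, 4):
Let Row play U with probability p. Expected payoff against 2: 7p + (-1)(1−p) = 8p − 1; against 4: (-8)p + 0(1−p) = −8p.
Setting these equal: 8p − 1 = −8p ⇒ 16p = 1 ⇒ p = 1/16, and the value is (8)·(1/16) − 1 = -1/2.
For Column: with q = P(2), equating U's and D's payoffs gives 15q − 8 = −q ⇒ q = 1/2.

-1/2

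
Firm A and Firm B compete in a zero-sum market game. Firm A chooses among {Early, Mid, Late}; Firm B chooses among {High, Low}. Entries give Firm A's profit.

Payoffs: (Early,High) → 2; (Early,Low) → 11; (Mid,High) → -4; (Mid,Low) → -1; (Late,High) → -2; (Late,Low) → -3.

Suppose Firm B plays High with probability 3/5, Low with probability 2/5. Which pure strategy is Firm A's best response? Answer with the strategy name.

Early

Expected payoff of Early: (3/5)·2 + (2/5)·11 = 28/5.
Expected payoff of Mid: (3/5)·(-4) + (2/5)·(-1) = -14/5.
Expected payoff of Late: (3/5)·(-2) + (2/5)·(-3) = -12/5.
The largest is 28/5, so Firm A's best response is Early.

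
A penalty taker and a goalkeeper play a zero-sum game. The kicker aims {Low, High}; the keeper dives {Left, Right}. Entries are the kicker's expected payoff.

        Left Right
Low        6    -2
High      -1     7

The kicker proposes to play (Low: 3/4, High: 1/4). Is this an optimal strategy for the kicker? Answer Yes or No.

Against Left this mix gives (3/4)·6 + (1/4)·(-1) = 17/4.
Against Right this mix gives (3/4)·(-2) + (1/4)·7 = 1/4.
The keeper will play Right, holding the kicker to 1/4. Shifting weight toward the row that does better against Right would raise this floor (the equalizing mix achieves 5/2 against both Right and Left), so the proposed strategy is not optimal.

No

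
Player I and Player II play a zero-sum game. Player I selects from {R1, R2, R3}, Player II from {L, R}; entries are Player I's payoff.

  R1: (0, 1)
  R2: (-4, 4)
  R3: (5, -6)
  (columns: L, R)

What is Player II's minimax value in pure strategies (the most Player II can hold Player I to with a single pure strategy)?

Column maxima: L → 5, R → 4.
The smallest of these is 4.

4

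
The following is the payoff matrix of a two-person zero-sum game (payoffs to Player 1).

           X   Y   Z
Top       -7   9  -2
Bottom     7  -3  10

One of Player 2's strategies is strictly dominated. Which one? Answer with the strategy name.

X holds Player 1's payoff strictly below Z in every row: -7 < -2, 7 < 10.
So Z is strictly dominated for Player 2.

Z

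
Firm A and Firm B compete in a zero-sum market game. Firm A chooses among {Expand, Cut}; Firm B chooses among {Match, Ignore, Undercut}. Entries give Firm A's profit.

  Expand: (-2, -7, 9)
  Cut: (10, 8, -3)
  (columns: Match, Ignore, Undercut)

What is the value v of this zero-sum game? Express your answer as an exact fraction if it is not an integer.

17/9

Row minima: Expand → -7, Cut → -3; maximin = -3.
Column maxima: Match → 10, Ignore → 8, Undercut → 9; minimax = 8.
-3 ≠ 8, so there is no saddle point; optimal play is mixed.
Match is strictly dominated by Ignore (it gives Firm A strictly more in every row), so Firm B never plays it.
On the remaining 2×2 (Expand, Cut vs Ignore, Undercut):
Let Firm A play Expand with probability p. Expected payoff against Ignore: (-7)p + 8(1−p) = −15p + 8; against Undercut: 9p + (-3)(1−p) = 12p − 3.
Setting these equal: −15p + 8 = 12p − 3 ⇒ −27p = -11 ⇒ p = 11/27, and the value is (-15)·(11/27) + 8 = 17/9.
For Firm B: with q = P(Ignore), equating Expand's and Cut's payoffs gives −16q + 9 = 11q − 3 ⇒ q = 4/9.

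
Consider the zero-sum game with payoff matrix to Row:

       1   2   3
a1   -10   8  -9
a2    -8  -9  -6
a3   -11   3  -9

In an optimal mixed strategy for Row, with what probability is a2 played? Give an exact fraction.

Row minima: a1 → -10, a2 → -9, a3 → -11; maximin = -9.
Column maxima: 1 → -8, 2 → 8, 3 → -6; minimax = -8.
-9 ≠ -8, so there is no saddle point; optimal play is mixed.
3 is strictly dominated by 1 (it gives Row strictly more in every row), so Column never plays it.
With 3 eliminated, a3 is strictly dominated by a1 (a1 gives Row strictly more in every remaining column), so Row never plays it.
On the remaining 2×2 (a1, a2 vs 1, 2):
Let Row play a1 with probability p. Expected payoff against 1: (-10)p + (-8)(1−p) = −2p − 8; against 2: 8p + (-9)(1−p) = 17p − 9.
Setting these equal: −2p − 8 = 17p − 9 ⇒ −19p = -1 ⇒ p = 1/19, and the value is (-2)·(1/19) − 8 = -154/19.
For Column: with q = P(1), equating a1's and a2's payoffs gives −18q + 8 = q − 9 ⇒ q = 17/19.

18/19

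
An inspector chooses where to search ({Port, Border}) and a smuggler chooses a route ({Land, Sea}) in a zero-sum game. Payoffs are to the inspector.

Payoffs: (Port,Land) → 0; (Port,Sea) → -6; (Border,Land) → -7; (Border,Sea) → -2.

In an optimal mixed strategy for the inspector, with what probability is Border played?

6/11

Row minima: Port → -6, Border → -7; maximin = -6.
Column maxima: Land → 0, Sea → -2; minimax = -2.
-6 ≠ -2, so there is no saddle point; optimal play is mixed.
Let the inspector play Port with probability p. Expected payoff against Land: 0p + (-7)(1−p) = 7p − 7; against Sea: (-6)p + (-2)(1−p) = −4p − 2.
Setting these equal: 7p − 7 = −4p − 2 ⇒ 11p = 5 ⇒ p = 5/11, and the value is (7)·(5/11) − 7 = -42/11.
For the smuggler: with q = P(Land), equating Port's and Border's payoffs gives 6q − 6 = −5q − 2 ⇒ q = 4/11.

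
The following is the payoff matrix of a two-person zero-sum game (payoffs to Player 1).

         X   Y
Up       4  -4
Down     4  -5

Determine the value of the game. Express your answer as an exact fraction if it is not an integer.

-4

Row minima: Up → -4, Down → -5; maximin = -4.
Column maxima: X → 4, Y → -4; minimax = -4.
Since maximin = minimax = -4, there is a saddle point and the value is -4.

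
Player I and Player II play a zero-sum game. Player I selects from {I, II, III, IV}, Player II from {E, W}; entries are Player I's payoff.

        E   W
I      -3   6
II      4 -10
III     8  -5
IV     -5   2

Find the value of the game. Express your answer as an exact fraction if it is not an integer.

Row minima: I → -3, II → -10, III → -5, IV → -5; maximin = -3.
Column maxima: E → 8, W → 6; minimax = 6.
-3 ≠ 6, so there is no saddle point; optimal play is mixed.
II is strictly dominated by III, so Player I never plays it.
IV is strictly dominated by I, so Player I never plays it.
On the remaining 2×2 (I, III vs E, W):
Let Player I play I with probability p. Expected payoff against E: (-3)p + 8(1−p) = −11p + 8; against W: 6p + (-5)(1−p) = 11p − 5.
Setting these equal: −11p + 8 = 11p − 5 ⇒ −22p = -13 ⇒ p = 13/22, and the value is (-11)·(13/22) + 8 = 3/2.
For Player II: with q = P(E), equating I's and III's payoffs gives −9q + 6 = 13q − 5 ⇒ q = 1/2.

3/2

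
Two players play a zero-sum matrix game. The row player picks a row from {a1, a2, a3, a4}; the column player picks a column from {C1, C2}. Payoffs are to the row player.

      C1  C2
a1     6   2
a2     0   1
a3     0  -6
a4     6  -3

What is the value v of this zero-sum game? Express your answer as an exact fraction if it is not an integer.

Row minima: a1 → 2, a2 → 0, a3 → -6, a4 → -3; maximin = 2.
Column maxima: C1 → 6, C2 → 2; minimax = 2.
Since maximin = minimax = 2, there is a saddle point and the value is 2.

2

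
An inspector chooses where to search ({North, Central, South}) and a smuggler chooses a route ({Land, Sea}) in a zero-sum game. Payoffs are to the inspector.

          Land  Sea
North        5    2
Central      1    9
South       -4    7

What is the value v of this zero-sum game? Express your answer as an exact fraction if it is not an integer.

43/11

Row minima: North → 2, Central → 1, South → -4; maximin = 2.
Column maxima: Land → 5, Sea → 9; minimax = 5.
2 ≠ 5, so there is no saddle point; optimal play is mixed.
South is strictly dominated by Central, so the inspector never plays it.
On the remaining 2×2 (North, Central vs Land, Sea):
Let the inspector play North with probability p. Expected payoff against Land: 5p + 1(1−p) = 4p + 1; against Sea: 2p + 9(1−p) = −7p + 9.
Setting these equal: 4p + 1 = −7p + 9 ⇒ 11p = 8 ⇒ p = 8/11, and the value is (4)·(8/11) + 1 = 43/11.
For the smuggler: with q = P(Land), equating North's and Central's payoffs gives 3q + 2 = −8q + 9 ⇒ q = 7/11.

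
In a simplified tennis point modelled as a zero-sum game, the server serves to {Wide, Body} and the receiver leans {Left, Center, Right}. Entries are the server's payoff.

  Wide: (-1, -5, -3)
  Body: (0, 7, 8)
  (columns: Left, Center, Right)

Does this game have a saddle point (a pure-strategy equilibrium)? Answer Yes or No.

Row minima: Wide → -5, Body → 0; maximin = 0.
Column maxima: Left → 0, Center → 7, Right → 8; minimax = 0.
maximin = minimax = 0, so a saddle point exists.

Yes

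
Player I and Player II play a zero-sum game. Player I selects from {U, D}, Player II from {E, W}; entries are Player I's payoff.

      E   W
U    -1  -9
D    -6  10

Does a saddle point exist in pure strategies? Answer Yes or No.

Row minima: U → -9, D → -6; maximin = -6.
Column maxima: E → -1, W → 10; minimax = -1.
-6 ≠ -1, so no pure-strategy equilibrium exists.

No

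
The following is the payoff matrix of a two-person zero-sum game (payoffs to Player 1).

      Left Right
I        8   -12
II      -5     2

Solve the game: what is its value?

Row minima: I → -12, II → -5; maximin = -5.
Column maxima: Left → 8, Right → 2; minimax = 2.
-5 ≠ 2, so there is no saddle point; optimal play is mixed.
Let Player 1 play I with probability p. Expected payoff against Left: 8p + (-5)(1−p) = 13p − 5; against Right: (-12)p + 2(1−p) = −14p + 2.
Setting these equal: 13p − 5 = −14p + 2 ⇒ 27p = 7 ⇒ p = 7/27, and the value is (13)·(7/27) − 5 = -44/27.
For Player 2: with q = P(Left), equating I's and II's payoffs gives 20q − 12 = −7q + 2 ⇒ q = 14/27.

-44/27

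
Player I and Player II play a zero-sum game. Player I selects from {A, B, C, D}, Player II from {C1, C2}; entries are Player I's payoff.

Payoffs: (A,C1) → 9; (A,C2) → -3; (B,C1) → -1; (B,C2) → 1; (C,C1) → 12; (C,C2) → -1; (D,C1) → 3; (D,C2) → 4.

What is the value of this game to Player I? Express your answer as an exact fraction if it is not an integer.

51/14

Row minima: A → -3, B → -1, C → -1, D → 3; maximin = 3.
Column maxima: C1 → 12, C2 → 4; minimax = 4.
3 ≠ 4, so there is no saddle point; optimal play is mixed.
A is strictly dominated by C, so Player I never plays it.
B is strictly dominated by D, so Player I never plays it.
On the remaining 2×2 (C, D vs C1, C2):
Let Player I play C with probability p. Expected payoff against C1: 12p + 3(1−p) = 9p + 3; against C2: (-1)p + 4(1−p) = −5p + 4.
Setting these equal: 9p + 3 = −5p + 4 ⇒ 14p = 1 ⇒ p = 1/14, and the value is (9)·(1/14) + 3 = 51/14.
For Player II: with q = P(C1), equating C's and D's payoffs gives 13q − 1 = −q + 4 ⇒ q = 5/14.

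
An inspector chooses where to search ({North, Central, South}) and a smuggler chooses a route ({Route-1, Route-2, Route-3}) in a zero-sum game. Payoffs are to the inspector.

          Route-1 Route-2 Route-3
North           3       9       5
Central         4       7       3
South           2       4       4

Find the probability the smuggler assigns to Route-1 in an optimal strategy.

Row minima: North → 3, Central → 3, South → 2; maximin = 3.
Column maxima: Route-1 → 4, Route-2 → 9, Route-3 → 5; minimax = 4.
3 ≠ 4, so there is no saddle point; optimal play is mixed.
South is strictly dominated by North, so the inspector never plays it.
Route-2 is strictly dominated by Route-1 (it gives the inspector strictly more in every row), so the smuggler never plays it.
On the remaining 2×2 (North, Central vs Route-1, Route-3):
Let the inspector play North with probability p. Expected payoff against Route-1: 3p + 4(1−p) = −p + 4; against Route-3: 5p + 3(1−p) = 2p + 3.
Setting these equal: −p + 4 = 2p + 3 ⇒ −3p = -1 ⇒ p = 1/3, and the value is (-1)·(1/3) + 4 = 11/3.
For the smuggler: with q = P(Route-1), equating North's and Central's payoffs gives −2q + 5 = q + 3 ⇒ q = 2/3.

2/3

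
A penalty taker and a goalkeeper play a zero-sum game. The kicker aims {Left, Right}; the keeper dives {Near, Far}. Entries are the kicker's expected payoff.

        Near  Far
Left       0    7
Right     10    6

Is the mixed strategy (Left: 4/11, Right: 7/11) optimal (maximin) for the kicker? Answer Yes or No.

Yes

Against Near this mix gives (4/11)·0 + (7/11)·10 = 70/11.
Against Far this mix gives (4/11)·7 + (7/11)·6 = 70/11.
All of the keeper's active replies (Near, Far) yield 70/11, and no column does worse for the kicker. The mix makes the keeper indifferent and guarantees 70/11, so it is optimal.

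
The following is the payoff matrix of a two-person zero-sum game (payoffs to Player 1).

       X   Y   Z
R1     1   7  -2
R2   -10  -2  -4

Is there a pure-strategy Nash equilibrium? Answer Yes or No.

Row minima: R1 → -2, R2 → -10; maximin = -2.
Column maxima: X → 1, Y → 7, Z → -2; minimax = -2.
maximin = minimax = -2, so a saddle point exists.

Yes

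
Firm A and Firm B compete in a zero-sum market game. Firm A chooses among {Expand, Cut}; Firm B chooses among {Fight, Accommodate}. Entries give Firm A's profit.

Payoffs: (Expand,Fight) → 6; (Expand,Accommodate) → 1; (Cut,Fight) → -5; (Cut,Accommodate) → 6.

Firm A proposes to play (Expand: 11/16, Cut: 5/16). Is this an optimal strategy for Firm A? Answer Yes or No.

Yes

Against Fight this mix gives (11/16)·6 + (5/16)·(-5) = 41/16.
Against Accommodate this mix gives (11/16)·1 + (5/16)·6 = 41/16.
All of Firm B's active replies (Fight, Accommodate) yield 41/16, and no column does worse for Firm A. The mix makes Firm B indifferent and guarantees 41/16, so it is optimal.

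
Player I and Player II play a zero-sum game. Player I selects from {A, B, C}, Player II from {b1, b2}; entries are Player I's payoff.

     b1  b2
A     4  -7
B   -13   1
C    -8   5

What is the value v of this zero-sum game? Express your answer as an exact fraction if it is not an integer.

-3/2

Row minima: A → -7, B → -13, C → -8; maximin = -7.
Column maxima: b1 → 4, b2 → 5; minimax = 4.
-7 ≠ 4, so there is no saddle point; optimal play is mixed.
B is strictly dominated by C, so Player I never plays it.
On the remaining 2×2 (A, C vs b1, b2):
Let Player I play A with probability p. Expected payoff against b1: 4p + (-8)(1−p) = 12p − 8; against b2: (-7)p + 5(1−p) = −12p + 5.
Setting these equal: 12p − 8 = −12p + 5 ⇒ 24p = 13 ⇒ p = 13/24, and the value is (12)·(13/24) − 8 = -3/2.
For Player II: with q = P(b1), equating A's and C's payoffs gives 11q − 7 = −13q + 5 ⇒ q = 1/2.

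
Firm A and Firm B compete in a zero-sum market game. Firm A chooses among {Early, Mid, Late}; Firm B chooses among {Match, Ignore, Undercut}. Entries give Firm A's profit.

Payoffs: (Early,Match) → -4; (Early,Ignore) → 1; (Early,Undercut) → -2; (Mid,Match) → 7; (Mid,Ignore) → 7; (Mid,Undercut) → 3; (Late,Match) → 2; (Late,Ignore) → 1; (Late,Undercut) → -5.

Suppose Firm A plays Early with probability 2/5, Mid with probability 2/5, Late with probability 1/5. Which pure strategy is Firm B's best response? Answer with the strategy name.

If Firm B plays Match, Firm A's expected payoff is (2/5)·(-4) + (2/5)·7 + (1/5)·2 = 8/5.
If Firm B plays Ignore, Firm A's expected payoff is (2/5)·1 + (2/5)·7 + (1/5)·1 = 17/5.
If Firm B plays Undercut, Firm A's expected payoff is (2/5)·(-2) + (2/5)·3 + (1/5)·(-5) = -3/5.
Firm B minimizes Firm A's payoff; the smallest is -3/5, so the best response is Undercut.

Undercut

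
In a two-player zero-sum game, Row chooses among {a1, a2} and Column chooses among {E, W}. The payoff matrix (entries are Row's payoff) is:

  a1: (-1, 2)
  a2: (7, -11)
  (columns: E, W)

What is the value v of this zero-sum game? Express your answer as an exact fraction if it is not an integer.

Row minima: a1 → -1, a2 → -11; maximin = -1.
Column maxima: E → 7, W → 2; minimax = 2.
-1 ≠ 2, so there is no saddle point; optimal play is mixed.
Let Row play a1 with probability p. Expected payoff against E: (-1)p + 7(1−p) = −8p + 7; against W: 2p + (-11)(1−p) = 13p − 11.
Setting these equal: −8p + 7 = 13p − 11 ⇒ −21p = -18 ⇒ p = 6/7, and the value is (-8)·(6/7) + 7 = 1/7.
For Column: with q = P(E), equating a1's and a2's payoffs gives −3q + 2 = 18q − 11 ⇒ q = 13/21.

1/7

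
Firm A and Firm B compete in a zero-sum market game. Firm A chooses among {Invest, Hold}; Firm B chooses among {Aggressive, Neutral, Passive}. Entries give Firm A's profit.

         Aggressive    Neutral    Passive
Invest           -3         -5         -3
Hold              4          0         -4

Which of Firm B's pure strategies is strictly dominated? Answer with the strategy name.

Neutral holds Firm A's payoff strictly below Aggressive in every row: -5 < -3, 0 < 4.
So Aggressive is strictly dominated for Firm B.

Aggressive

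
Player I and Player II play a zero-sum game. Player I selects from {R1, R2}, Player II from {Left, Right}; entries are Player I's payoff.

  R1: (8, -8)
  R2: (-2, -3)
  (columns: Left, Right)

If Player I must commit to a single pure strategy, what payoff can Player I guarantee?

Row minima: R1 → -8, R2 → -3.
The best of these is -3.

-3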